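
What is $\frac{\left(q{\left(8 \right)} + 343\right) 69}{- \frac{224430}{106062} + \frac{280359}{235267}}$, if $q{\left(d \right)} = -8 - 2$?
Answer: $- \frac{95557086717543}{3844256092} \approx -24857.0$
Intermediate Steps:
$q{\left(d \right)} = -10$ ($q{\left(d \right)} = -8 - 2 = -10$)
$\frac{\left(q{\left(8 \right)} + 343\right) 69}{- \frac{224430}{106062} + \frac{280359}{235267}} = \frac{\left(-10 + 343\right) 69}{- \frac{224430}{106062} + \frac{280359}{235267}} = \frac{333 \cdot 69}{\left(-224430\right) \frac{1}{106062} + 280359 \cdot \frac{1}{235267}} = \frac{22977}{- \frac{37405}{17677} + \frac{280359}{235267}} = \frac{22977}{- \frac{3844256092}{4158814759}} = 22977 \left(- \frac{4158814759}{3844256092}\right) = - \frac{95557086717543}{3844256092}$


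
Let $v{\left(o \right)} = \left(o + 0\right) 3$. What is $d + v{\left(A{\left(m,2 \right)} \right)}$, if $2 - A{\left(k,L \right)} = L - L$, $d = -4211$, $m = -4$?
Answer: $-4205$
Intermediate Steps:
$A{\left(k,L \right)} = 2$ ($A{\left(k,L \right)} = 2 - \left(L - L\right) = 2 - 0 = 2 + 0 = 2$)
$v{\left(o \right)} = 3 o$ ($v{\left(o \right)} = o 3 = 3 o$)
$d + v{\left(A{\left(m,2 \right)} \right)} = -4211 + 3 \cdot 2 = -4211 + 6 = -4205$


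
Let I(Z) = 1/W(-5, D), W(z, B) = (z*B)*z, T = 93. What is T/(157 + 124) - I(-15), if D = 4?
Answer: 9019/28100 ≈ 0.32096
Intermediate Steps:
W(z, B) = B*z**2 (W(z, B) = (B*z)*z = B*z**2)
I(Z) = 1/100 (I(Z) = 1/(4*(-5)**2) = 1/(4*25) = 1/100)
T/(157 + 124) - I(-15) = 93/(157 + 124) - 1*1/100 = 93/281 - 1/100 = 9019/28100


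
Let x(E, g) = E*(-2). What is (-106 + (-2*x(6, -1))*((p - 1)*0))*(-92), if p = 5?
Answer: 9752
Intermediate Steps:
x(E, g) = -2*E
(-106 + (-2*x(6, -1))*((p - 1)*0))*(-92) = (-106 + (-(-4)*6)*((5 - 1)*0))*(-92) = (-106 + (-2*(-12))*(4*0))*(-92) = (-106 + 24*0)*(-92) = (-106 + 0)*(-92) = -106*(-92) = 9752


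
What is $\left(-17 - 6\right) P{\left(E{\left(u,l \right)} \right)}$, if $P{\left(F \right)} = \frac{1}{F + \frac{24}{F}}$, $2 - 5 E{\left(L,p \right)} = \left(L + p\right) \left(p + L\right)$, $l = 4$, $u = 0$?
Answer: $\frac{805}{398} \approx 2.0226$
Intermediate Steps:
$E{\left(L,p \right)} = \frac{2}{5} - \frac{\left(L + p\right)^{2}}{5}$ ($E{\left(L,p \right)} = \frac{2}{5} - \frac{\left(L + p\right) \left(p + L\right)}{5} = \frac{2}{5} - \frac{\left(L + p\right) \left(L + p\right)}{5} = \frac{2}{5} - \frac{\left(L + p\right)^{2}}{5}$)
$\left(-17 - 6\right) P{\left(E{\left(u,l \right)} \right)} = \left(-17 - 6\right) \frac{\frac{2}{5} - \frac{\left(0 + 4\right)^{2}}{5}}{24 + \left(\frac{2}{5} - \frac{\left(0 + 4\right)^{2}}{5}\right)^{2}} = \left(-17 - 6\right) \frac{\frac{2}{5} - \frac{4^{2}}{5}}{24 + \left(\frac{2}{5} - \frac{4^{2}}{5}\right)^{2}} = - 23 \frac{\frac{2}{5} - \frac{16}{5}}{24 + \left(\frac{2}{5} - \frac{16}{5}\right)^{2}} = - 23 \left(- \frac{14}{5 \left(24 + \left(- \frac{14}{5}\right)^{2}\right)}\right) = - 23 \left(- \frac{14}{5 \left(24 + \frac{196}{25}\right)}\right) = - 23 \left(- \frac{14}{5 \cdot \frac{796}{25}}\right) = - 23 \left(\left(- \frac{14}{5}\right) \frac{25}{796}\right) = \left(-23\right) \left(- \frac{35}{398}\right) = \frac{805}{398}$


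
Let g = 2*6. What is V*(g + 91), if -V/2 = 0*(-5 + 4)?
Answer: 0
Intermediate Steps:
V = 0 (V = -0*(-5 + 4) = -0*(-1) = -2*0 = 0)
g = 12
V*(g + 91) = 0*(12 + 91) = 0*103 = 0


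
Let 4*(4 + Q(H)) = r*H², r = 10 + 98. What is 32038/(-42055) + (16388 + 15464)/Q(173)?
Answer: -24549699142/33983762345 ≈ -0.72239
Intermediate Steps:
r = 108
Q(H) = -4 + 27*H² (Q(H) = -4 + (108*H²)/4 = -4 + 27*H²)
32038/(-42055) + (16388 + 15464)/Q(173) = 32038/(-42055) + (16388 + 15464)/(-4 + 27*173²) = 32038*(-1/42055) + 31852/(-4 + 27*29929) = -32038/42055 + 31852/(-4 + 808083) = -32038/42055 + 31852/808079 = -24549699142/33983762345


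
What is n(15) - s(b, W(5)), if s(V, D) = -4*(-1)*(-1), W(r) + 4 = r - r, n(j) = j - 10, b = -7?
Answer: 9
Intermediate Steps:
n(j) = -10 + j
W(r) = -4 (W(r) = -4 + (r - r) = -4 + 0 = -4)
s(V, D) = -4 (s(V, D) = 4*(-1) = -4)
n(15) - s(b, W(5)) = (-10 + 15) - 1*(-4) = 5 + 4 = 9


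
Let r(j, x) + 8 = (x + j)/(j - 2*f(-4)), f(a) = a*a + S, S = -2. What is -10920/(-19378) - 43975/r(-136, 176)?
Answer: 17470870255/3274882 ≈ 5334.8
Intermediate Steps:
f(a) = -2 + a² (f(a) = a*a - 2 = a² - 2 = -2 + a²)
r(j, x) = -8 + (j + x)/(-28 + j) (r(j, x) = -8 + (x + j)/(j - 2*(-2 + (-4)²)) = -8 + (j + x)/(j - 2*(-2 + 16)) = -8 + (j + x)/(j - 2*14) = -8 + (j + x)/(j - 28) = -8 + (j + x)/(-28 + j))
-10920/(-19378) - 43975/r(-136, 176) = -10920/(-19378) - 43975*(-28 - 136)/(224 + 176 - 7*(-136)) = -10920*(-1/19378) - 43975*(-164/(224 + 176 + 952)) = 5460/9689 - 43975/((-1/164*1352)) = 5460/9689 - 43975/(-338/41) = 5460/9689 - 43975*(-41/338) = 5460/9689 + 1802975/338 = 17470870255/3274882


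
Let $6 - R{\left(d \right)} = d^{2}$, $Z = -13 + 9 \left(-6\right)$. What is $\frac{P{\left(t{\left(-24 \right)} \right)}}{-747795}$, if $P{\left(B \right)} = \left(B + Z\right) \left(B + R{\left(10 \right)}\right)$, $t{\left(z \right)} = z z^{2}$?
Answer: $- \frac{193334938}{747795} \approx -258.54$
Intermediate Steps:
$t{\left(z \right)} = z^{3}$
$Z = -67$ ($Z = -13 - 54 = -67$)
$R{\left(d \right)} = 6 - d^{2}$
$P{\left(B \right)} = \left(-94 + B\right) \left(-67 + B\right)$ ($P{\left(B \right)} = \left(B - 67\right) \left(B + \left(6 - 10^{2}\right)\right) = \left(-67 + B\right) \left(B + \left(6 - 100\right)\right) = \left(-67 + B\right) \left(B - 94\right) = \left(-67 + B\right) \left(-94 + B\right) = \left(-94 + B\right) \left(-67 + B\right)$)
$\frac{P{\left(t{\left(-24 \right)} \right)}}{-747795} = \frac{6298 + \left(\left(-24\right)^{3}\right)^{2} - 161 \left(-24\right)^{3}}{-747795} = \left(6298 + \left(-13824\right)^{2} - -2225664\right) \left(- \frac{1}{747795}\right) = \left(6298 + 191102976 + 2225664\right) \left(- \frac{1}{747795}\right) = 193334938 \left(- \frac{1}{747795}\right) = - \frac{193334938}{747795}$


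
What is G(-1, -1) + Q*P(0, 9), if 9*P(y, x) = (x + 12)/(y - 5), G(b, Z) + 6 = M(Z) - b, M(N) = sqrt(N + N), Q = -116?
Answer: 737/15 + I*sqrt(2) ≈ 49.133 + 1.4142*I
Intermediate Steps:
M(N) = sqrt(2)*sqrt(N) (M(N) = sqrt(2*N) = sqrt(2)*sqrt(N))
G(b, Z) = -6 - b + sqrt(2)*sqrt(Z) (G(b, Z) = -6 + (sqrt(2)*sqrt(Z) - b) = -6 + (-b + sqrt(2)*sqrt(Z)) = -6 - b + sqrt(2)*sqrt(Z))
P(y, x) = (12 + x)/(9*(-5 + y)) (P(y, x) = ((x + 12)/(y - 5))/9 = ((12 + x)/(-5 + y))/9 = (12 + x)/(9*(-5 + y)))
G(-1, -1) + Q*P(0, 9) = (-6 - 1*(-1) + sqrt(2)*sqrt(-1)) - 116*(12 + 9)/(9*(-5 + 0)) = (-6 + 1 + sqrt(2)*I) - 116*21/(9*(-5)) = (-6 + 1 + I*sqrt(2)) - 116*(-1)*21/(9*5) = (-5 + I*sqrt(2)) - 116*(-7/15) = (-5 + I*sqrt(2)) + 812/15 = 737/15 + I*sqrt(2)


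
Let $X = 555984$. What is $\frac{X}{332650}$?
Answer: $\frac{277992}{166325} \approx 1.6714$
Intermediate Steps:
$\frac{X}{332650} = \frac{555984}{332650} = 555984 \cdot \frac{1}{332650} = \frac{277992}{166325}$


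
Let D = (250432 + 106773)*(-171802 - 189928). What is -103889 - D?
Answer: 129211660761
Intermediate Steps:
D = -129211764650 (D = 357205*(-361730) = -129211764650)
-103889 - D = -103889 - 1*(-129211764650) = -103889 + 129211764650 = 129211660761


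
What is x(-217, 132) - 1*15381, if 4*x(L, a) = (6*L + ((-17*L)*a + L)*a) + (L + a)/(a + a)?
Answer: 16945015739/1056 ≈ 1.6046e+7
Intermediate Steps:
x(L, a) = 3*L/2 + a*(L - 17*L*a)/4 + (L + a)/(8*a) (x(L, a) = ((6*L + ((-17*L)*a + L)*a) + (L + a)/(a + a))/4 = ((6*L + (-17*L*a + L)*a) + (L + a)/((2*a)))/4 = ((6*L + (L - 17*L*a)*a) + (L + a)*(1/(2*a)))/4 = ((6*L + a*(L - 17*L*a)) + (L + a)/(2*a))/4 = (6*L + a*(L - 17*L*a) + (L + a)/(2*a))/4 = 3*L/2 + a*(L - 17*L*a)/4 + (L + a)/(8*a))
x(-217, 132) - 1*15381 = (⅛)*(-217 + 132*(1 + 12*(-217) - 34*(-217)*132² + 2*(-217)*132))/132 - 1*15381 = (⅛)*(1/132)*(-217 + 132*(1 - 2604 - 34*(-217)*17424 - 57288)) - 15381 = (⅛)*(1/132)*(-217 + 132*(1 - 2604 + 128554272 - 57288)) - 15381 = (⅛)*(1/132)*(-217 + 132*128494381) - 15381 = (⅛)*(1/132)*(-217 + 16961258292) - 15381 = (⅛)*(1/132)*16961258075 - 15381 = 16961258075/1056 - 15381 = 16945015739/1056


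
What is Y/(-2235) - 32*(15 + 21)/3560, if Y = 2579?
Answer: -293899/198915 ≈ -1.4775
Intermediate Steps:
Y/(-2235) - 32*(15 + 21)/3560 = 2579/(-2235) - 32*(15 + 21)/3560 = 2579*(-1/2235) - 32*36*(1/3560) = -2579/2235 - 1152*1/3560 = -2579/2235 - 144/445 = -293899/198915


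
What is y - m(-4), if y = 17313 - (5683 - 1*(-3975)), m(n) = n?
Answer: 7659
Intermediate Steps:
y = 7655 (y = 17313 - (5683 + 3975) = 17313 - 1*9658 = 17313 - 9658 = 7655)
y - m(-4) = 7655 - 1*(-4) = 7655 + 4 = 7659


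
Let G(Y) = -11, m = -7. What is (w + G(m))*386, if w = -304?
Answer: -121590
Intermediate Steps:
(w + G(m))*386 = (-304 - 11)*386 = -315*386 = -121590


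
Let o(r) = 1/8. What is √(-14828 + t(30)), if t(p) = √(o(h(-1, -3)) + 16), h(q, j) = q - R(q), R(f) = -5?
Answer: √(-59312 + √258)/2 ≈ 121.75*I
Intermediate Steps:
h(q, j) = 5 + q (h(q, j) = q - 1*(-5) = q + 5 = 5 + q)
o(r) = ⅛
t(p) = √258/4 (t(p) = √(⅛ + 16) = √(129/8) = √258/4)
√(-14828 + t(30)) = √(-14828 + √258/4)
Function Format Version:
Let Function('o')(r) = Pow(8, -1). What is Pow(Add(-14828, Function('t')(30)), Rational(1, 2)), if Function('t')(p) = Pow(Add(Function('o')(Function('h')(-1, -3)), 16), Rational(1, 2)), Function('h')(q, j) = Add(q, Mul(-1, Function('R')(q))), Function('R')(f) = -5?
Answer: Mul(Rational(1, 2), Pow(Add(-59312, Pow(258, Rational(1, 2))), Rational(1, 2))) ≈ Mul(121.75, I)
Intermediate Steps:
Function('h')(q, j) = Add(5, q) (Function('h')(q, j) = Add(q, Mul(-1, -5)) = Add(q, 5) = Add(5, q))
Function('o')(r) = Rational(1, 8)
Function('t')(p) = Mul(Rational(1, 4), Pow(258, Rational(1, 2))) (Function('t')(p) = Pow(Add(Rational(1, 8), 16), Rational(1, 2)) = Pow(Rational(129, 8), Rational(1, 2)) = Mul(Rational(1, 4), Pow(258, Rational(1, 2))))
Pow(Add(-14828, Function('t')(30)), Rational(1, 2)) = Pow(Add(-14828, Mul(Rational(1, 4), Pow(258, Rational(1, 2)))), Rational(1, 2))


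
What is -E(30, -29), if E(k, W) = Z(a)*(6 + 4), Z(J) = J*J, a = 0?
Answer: 0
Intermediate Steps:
Z(J) = J**2
E(k, W) = 0 (E(k, W) = 0**2*(6 + 4) = 0*10 = 0)
-E(30, -29) = -1*0 = 0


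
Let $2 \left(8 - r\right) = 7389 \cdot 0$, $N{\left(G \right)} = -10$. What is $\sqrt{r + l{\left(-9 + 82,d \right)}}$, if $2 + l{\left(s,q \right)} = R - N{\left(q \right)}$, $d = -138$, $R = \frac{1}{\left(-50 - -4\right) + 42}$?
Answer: $\frac{3 \sqrt{7}}{2} \approx 3.9686$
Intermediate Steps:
$R = - \frac{1}{4}$ ($R = \frac{1}{\left(-50 + 4\right) + 42} = \frac{1}{-46 + 42} = \frac{1}{-4} = - \frac{1}{4} \approx -0.25$)
$r = 8$ ($r = 8 - \frac{7389 \cdot 0}{2} = 8 - 0 = 8 + 0 = 8$)
$l{\left(s,q \right)} = \frac{31}{4}$ ($l{\left(s,q \right)} = -2 - - \frac{39}{4} = -2 + \left(- \frac{1}{4} + 10\right) = -2 + \frac{39}{4} = \frac{31}{4}$)
$\sqrt{r + l{\left(-9 + 82,d \right)}} = \sqrt{8 + \frac{31}{4}} = \sqrt{\frac{63}{4}} = \frac{3 \sqrt{7}}{2}$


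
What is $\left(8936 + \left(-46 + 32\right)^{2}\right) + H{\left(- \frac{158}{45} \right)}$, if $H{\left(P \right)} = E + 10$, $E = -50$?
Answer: $9092$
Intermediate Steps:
$H{\left(P \right)} = -40$ ($H{\left(P \right)} = -50 + 10 = -40$)
$\left(8936 + \left(-46 + 32\right)^{2}\right) + H{\left(- \frac{158}{45} \right)} = \left(8936 + \left(-46 + 32\right)^{2}\right) - 40 = \left(8936 + \left(-14\right)^{2}\right) - 40 = \left(8936 + 196\right) - 40 = 9132 - 40 = 9092$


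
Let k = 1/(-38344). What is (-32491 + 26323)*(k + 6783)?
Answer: -200527347621/4793 ≈ -4.1838e+7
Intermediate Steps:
k = -1/38344 ≈ -2.6080e-5
(-32491 + 26323)*(k + 6783) = (-32491 + 26323)*(-1/38344 + 6783) = -6168*260087351/38344 = -200527347621/4793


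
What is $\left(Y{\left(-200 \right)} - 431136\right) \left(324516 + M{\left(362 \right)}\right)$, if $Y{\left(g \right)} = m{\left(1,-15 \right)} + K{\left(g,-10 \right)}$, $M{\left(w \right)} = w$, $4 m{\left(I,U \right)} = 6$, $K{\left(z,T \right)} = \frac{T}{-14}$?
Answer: $- \frac{980461174247}{7} \approx -1.4007 \cdot 10^{11}$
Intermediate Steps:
$K{\left(z,T \right)} = - \frac{T}{14}$ ($K{\left(z,T \right)} = T \left(- \frac{1}{14}\right) = - \frac{T}{14}$)
$m{\left(I,U \right)} = \frac{3}{2}$ ($m{\left(I,U \right)} = \frac{1}{4} \cdot 6 = \frac{3}{2}$)
$Y{\left(g \right)} = \frac{31}{14}$ ($Y{\left(g \right)} = \frac{3}{2} - - \frac{5}{7} = \frac{3}{2} + \frac{5}{7} = \frac{31}{14}$)
$\left(Y{\left(-200 \right)} - 431136\right) \left(324516 + M{\left(362 \right)}\right) = \left(\frac{31}{14} - 431136\right) \left(324516 + 362\right) = \left(- \frac{6035873}{14}\right) 324878 = - \frac{980461174247}{7}$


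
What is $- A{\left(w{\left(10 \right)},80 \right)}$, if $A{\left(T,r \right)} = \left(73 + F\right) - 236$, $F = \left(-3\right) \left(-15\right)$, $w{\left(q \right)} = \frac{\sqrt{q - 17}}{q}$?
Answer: $118$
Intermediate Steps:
$w{\left(q \right)} = \frac{\sqrt{-17 + q}}{q}$
$F = 45$
$A{\left(T,r \right)} = -118$ ($A{\left(T,r \right)} = \left(73 + 45\right) - 236 = 118 - 236 = -118$)
$- A{\left(w{\left(10 \right)},80 \right)} = \left(-1\right) \left(-118\right) = 118$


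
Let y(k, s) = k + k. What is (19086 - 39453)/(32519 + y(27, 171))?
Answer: -20367/32573 ≈ -0.62527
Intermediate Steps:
y(k, s) = 2*k
(19086 - 39453)/(32519 + y(27, 171)) = (19086 - 39453)/(32519 + 2*27) = -20367/(32519 + 54) = -20367/32573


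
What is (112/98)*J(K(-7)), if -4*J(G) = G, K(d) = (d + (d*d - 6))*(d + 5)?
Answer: 144/7 ≈ 20.571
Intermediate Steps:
K(d) = (5 + d)*(-6 + d + d²) (K(d) = (d + (d² - 6))*(5 + d) = (d + (-6 + d²))*(5 + d) = (-6 + d + d²)*(5 + d) = (5 + d)*(-6 + d + d²))
J(G) = -G/4
(112/98)*J(K(-7)) = (112/98)*(-(-30 + (-7)³ - 1*(-7) + 6*(-7)²)/4) = (112*(1/98))*(-(-30 - 343 + 7 + 6*49)/4) = 8*(-(-30 - 343 + 7 + 294)/4)/7 = 8*(-¼*(-72))/7 = (8/7)*18 = 144/7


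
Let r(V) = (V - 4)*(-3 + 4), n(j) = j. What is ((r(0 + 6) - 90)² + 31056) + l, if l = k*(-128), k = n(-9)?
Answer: 39952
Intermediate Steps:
r(V) = -4 + V (r(V) = (-4 + V)*1 = -4 + V)
k = -9
l = 1152 (l = -9*(-128) = 1152)
((r(0 + 6) - 90)² + 31056) + l = (((-4 + (0 + 6)) - 90)² + 31056) + 1152 = (((-4 + 6) - 90)² + 31056) + 1152 = ((2 - 90)² + 31056) + 1152 = ((-88)² + 31056) + 1152 = (7744 + 31056) + 1152 = 38800 + 1152 = 39952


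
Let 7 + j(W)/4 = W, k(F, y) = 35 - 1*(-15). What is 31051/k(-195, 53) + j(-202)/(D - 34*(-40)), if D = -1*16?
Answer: 5211343/8400 ≈ 620.40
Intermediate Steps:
D = -16
k(F, y) = 50 (k(F, y) = 35 + 15 = 50)
j(W) = -28 + 4*W
31051/k(-195, 53) + j(-202)/(D - 34*(-40)) = 31051/50 + (-28 + 4*(-202))/(-16 - 34*(-40)) = 31051*(1/50) + (-28 - 808)/(-16 + 1360) = 31051/50 - 836/1344 = 31051/50 - 836*1/1344 = 31051/50 - 209/336 = 5211343/8400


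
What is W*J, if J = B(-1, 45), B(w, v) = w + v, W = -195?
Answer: -8580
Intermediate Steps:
B(w, v) = v + w
J = 44 (J = 45 - 1 = 44)
W*J = -195*44 = -8580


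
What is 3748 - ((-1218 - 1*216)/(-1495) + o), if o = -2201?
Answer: 8892321/1495 ≈ 5948.0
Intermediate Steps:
3748 - ((-1218 - 1*216)/(-1495) + o) = 3748 - ((-1218 - 1*216)/(-1495) - 2201) = 3748 - ((-1218 - 216)*(-1/1495) - 2201) = 3748 - (-1434*(-1/1495) - 2201) = 3748 - (1434/1495 - 2201) = 3748 - 1*(-3289061/1495) = 3748 + 3289061/1495 = 8892321/1495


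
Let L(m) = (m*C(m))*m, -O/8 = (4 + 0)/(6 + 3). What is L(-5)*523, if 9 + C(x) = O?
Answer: -1477475/9 ≈ -1.6416e+5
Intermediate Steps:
O = -32/9 (O = -8*(4 + 0)/(6 + 3) = -32/9 ≈ -3.5556)
C(x) = -113/9 (C(x) = -9 - 32/9 = -113/9)
L(m) = -113*m²/9 (L(m) = (m*(-113/9))*m = (-113*m/9)*m = -113*m²/9)
L(-5)*523 = -113/9*(-5)²*523 = -113/9*25*523 = -2825/9*523 = -1477475/9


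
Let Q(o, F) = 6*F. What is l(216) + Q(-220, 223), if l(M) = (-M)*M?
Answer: -45318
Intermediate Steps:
l(M) = -M²
l(216) + Q(-220, 223) = -1*216² + 6*223 = -1*46656 + 1338 = -46656 + 1338 = -45318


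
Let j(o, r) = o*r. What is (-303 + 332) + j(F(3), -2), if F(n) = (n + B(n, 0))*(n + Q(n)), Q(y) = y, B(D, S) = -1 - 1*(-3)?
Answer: -31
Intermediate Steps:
B(D, S) = 2 (B(D, S) = -1 + 3 = 2)
F(n) = 2*n*(2 + n) (F(n) = (n + 2)*(n + n) = (2 + n)*(2*n) = 2*n*(2 + n))
(-303 + 332) + j(F(3), -2) = (-303 + 332) + (2*3*(2 + 3))*(-2) = 29 + (2*3*5)*(-2) = 29 + 30*(-2) = 29 - 60 = -31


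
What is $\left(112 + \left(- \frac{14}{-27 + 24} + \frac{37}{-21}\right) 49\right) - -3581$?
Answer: $\frac{11506}{3} \approx 3835.3$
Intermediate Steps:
$\left(112 + \left(- \frac{14}{-27 + 24} + \frac{37}{-21}\right) 49\right) - -3581 = \left(112 + \left(- \frac{14}{-3} + 37 \left(- \frac{1}{21}\right)\right) 49\right) + 3581 = \left(112 + \left(\left(-14\right) \left(- \frac{1}{3}\right) - \frac{37}{21}\right) 49\right) + 3581 = \left(112 + \left(\frac{14}{3} - \frac{37}{21}\right) 49\right) + 3581 = \left(112 + \frac{61}{21} \cdot 49\right) + 3581 = \left(112 + \frac{427}{3}\right) + 3581 = \frac{763}{3} + 3581 = \frac{11506}{3}$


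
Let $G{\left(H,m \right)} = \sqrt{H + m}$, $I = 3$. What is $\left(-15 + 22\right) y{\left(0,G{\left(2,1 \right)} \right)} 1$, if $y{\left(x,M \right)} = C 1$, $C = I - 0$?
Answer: $21$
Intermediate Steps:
$C = 3$ ($C = 3 - 0 = 3 + 0 = 3$)
$y{\left(x,M \right)} = 3$ ($y{\left(x,M \right)} = 3 \cdot 1 = 3$)
$\left(-15 + 22\right) y{\left(0,G{\left(2,1 \right)} \right)} 1 = \left(-15 + 22\right) 3 \cdot 1 = 7 \cdot 3 \cdot 1 = 21 \cdot 1 = 21$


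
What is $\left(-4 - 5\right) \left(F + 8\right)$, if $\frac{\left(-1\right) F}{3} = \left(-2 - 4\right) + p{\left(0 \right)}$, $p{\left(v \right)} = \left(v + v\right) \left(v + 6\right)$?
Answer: $-234$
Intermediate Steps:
$p{\left(v \right)} = 2 v \left(6 + v\right)$
$F = 18$ ($F = - 3 \left(\left(-2 - 4\right) + 2 \cdot 0 \left(6 + 0\right)\right) = - 3 \left(-6 + 2 \cdot 0 \cdot 6\right) = - 3 \left(-6 + 0\right) = \left(-3\right) \left(-6\right) = 18$)
$\left(-4 - 5\right) \left(F + 8\right) = \left(-4 - 5\right) \left(18 + 8\right) = \left(-4 - 5\right) 26 = \left(-9\right) 26 = -234$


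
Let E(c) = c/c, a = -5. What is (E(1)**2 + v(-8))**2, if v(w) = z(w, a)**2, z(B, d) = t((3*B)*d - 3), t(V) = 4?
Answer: 289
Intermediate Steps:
E(c) = 1
z(B, d) = 4
v(w) = 16 (v(w) = 4**2 = 16)
(E(1)**2 + v(-8))**2 = (1**2 + 16)**2 = (1 + 16)**2 = 17**2 = 289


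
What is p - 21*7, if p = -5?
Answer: -152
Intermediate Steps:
p - 21*7 = -5 - 21*7 = -5 - 147 = -152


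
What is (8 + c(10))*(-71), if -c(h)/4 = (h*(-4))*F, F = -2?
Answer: 22152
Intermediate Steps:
c(h) = -32*h (c(h) = -4*h*(-4)*(-2) = -4*(-4*h)*(-2) = -32*h)
(8 + c(10))*(-71) = (8 - 32*10)*(-71) = (8 - 320)*(-71) = -312*(-71) = 22152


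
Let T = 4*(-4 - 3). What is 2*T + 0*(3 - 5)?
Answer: -56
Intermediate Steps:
T = -28 (T = 4*(-7) = -28)
2*T + 0*(3 - 5) = 2*(-28) + 0*(3 - 5) = -56 + 0*(-2) = -56 + 0 = -56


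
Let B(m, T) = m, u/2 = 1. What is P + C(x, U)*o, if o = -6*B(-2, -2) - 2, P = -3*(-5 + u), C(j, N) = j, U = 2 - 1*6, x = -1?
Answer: -1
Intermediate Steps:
u = 2 (u = 2*1 = 2)
U = -4 (U = 2 - 6 = -4)
P = 9 (P = -3*(-5 + 2) = -3*(-3) = 9)
o = 10 (o = -6*(-2) - 2 = 12 - 2 = 10)
P + C(x, U)*o = 9 - 1*10 = 9 - 10 = -1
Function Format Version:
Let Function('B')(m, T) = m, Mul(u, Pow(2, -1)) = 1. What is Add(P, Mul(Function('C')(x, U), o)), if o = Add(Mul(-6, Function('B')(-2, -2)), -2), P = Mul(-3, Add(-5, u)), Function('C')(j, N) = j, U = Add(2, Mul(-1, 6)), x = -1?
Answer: -1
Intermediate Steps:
u = 2 (u = Mul(2, 1) = 2)
U = -4 (U = Add(2, -6) = -4)
P = 9 (P = Mul(-3, Add(-5, 2)) = Mul(-3, -3) = 9)
o = 10 (o = Add(Mul(-6, -2), -2) = Add(12, -2) = 10)
Add(P, Mul(Function('C')(x, U), o)) = Add(9, Mul(-1, 10)) = Add(9, -10) = -1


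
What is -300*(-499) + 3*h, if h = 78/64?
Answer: 4790517/32 ≈ 1.4970e+5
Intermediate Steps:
h = 39/32 (h = 78*(1/64) = 39/32 ≈ 1.2188)
-300*(-499) + 3*h = -300*(-499) + 3*(39/32) = 149700 + 117/32 = 4790517/32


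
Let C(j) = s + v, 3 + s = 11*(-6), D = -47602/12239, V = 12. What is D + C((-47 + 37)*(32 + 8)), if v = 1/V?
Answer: -10692877/146868 ≈ -72.806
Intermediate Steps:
D = -47602/12239 (D = -47602*1/12239 = -47602/12239 ≈ -3.8894)
v = 1/12 ≈ 0.083333
s = -69 (s = -3 + 11*(-6) = -3 - 66 = -69)
C(j) = -827/12 (C(j) = -69 + 1/12 = -827/12)
D + C((-47 + 37)*(32 + 8)) = -47602/12239 - 827/12 = -10692877/146868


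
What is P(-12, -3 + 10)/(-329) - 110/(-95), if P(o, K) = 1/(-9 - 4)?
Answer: 94113/81263 ≈ 1.1581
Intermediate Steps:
P(o, K) = -1/13 (P(o, K) = 1/(-13) = -1/13)
P(-12, -3 + 10)/(-329) - 110/(-95) = -1/13/(-329) - 110/(-95) = -1/13*(-1/329) - 110*(-1/95) = 1/4277 + 22/19 = 94113/81263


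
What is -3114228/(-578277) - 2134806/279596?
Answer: -60630586229/26947322682 ≈ -2.2500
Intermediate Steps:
-3114228/(-578277) - 2134806/279596 = -3114228*(-1/578277) - 2134806*1/279596 = 1038076/192759 - 1067403/139798 = -60630586229/26947322682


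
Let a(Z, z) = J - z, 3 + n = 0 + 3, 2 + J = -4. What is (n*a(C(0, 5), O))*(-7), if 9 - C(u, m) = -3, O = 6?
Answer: 0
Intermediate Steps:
J = -6 (J = -2 - 4 = -6)
C(u, m) = 12 (C(u, m) = 9 - 1*(-3) = 9 + 3 = 12)
n = 0 (n = -3 + (0 + 3) = -3 + 3 = 0)
a(Z, z) = -6 - z
(n*a(C(0, 5), O))*(-7) = (0*(-6 - 1*6))*(-7) = (0*(-6 - 6))*(-7) = (0*(-12))*(-7) = 0*(-7) = 0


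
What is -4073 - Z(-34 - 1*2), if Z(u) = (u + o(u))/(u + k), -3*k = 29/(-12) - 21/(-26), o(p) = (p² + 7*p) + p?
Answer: -67144685/16597 ≈ -4045.6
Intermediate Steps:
o(p) = p² + 8*p
k = 251/468 (k = -(29/(-12) - 21/(-26))/3 = -(29*(-1/12) - 21*(-1/26))/3 = -(-29/12 + 21/26)/3 = -⅓*(-251/156) = 251/468 ≈ 0.53632)
Z(u) = (u + u*(8 + u))/(251/468 + u) (Z(u) = (u + u*(8 + u))/(u + 251/468) = (u + u*(8 + u))/(251/468 + u))
-4073 - Z(-34 - 1*2) = -4073 - 468*(-34 - 1*2)*(9 + (-34 - 1*2))/(251 + 468*(-34 - 1*2)) = -4073 - 468*(-34 - 2)*(9 + (-34 - 2))/(251 + 468*(-34 - 2)) = -4073 - 468*(-36)*(9 - 36)/(251 + 468*(-36)) = -4073 - 468*(-36)*(-27)/(251 - 16848) = -4073 - 468*(-36)*(-27)/(-16597) = -4073 - 468*(-36)*(-1)*(-27)/16597 = -4073 - 1*(-454896/16597) = -4073 + 454896/16597 = -67144685/16597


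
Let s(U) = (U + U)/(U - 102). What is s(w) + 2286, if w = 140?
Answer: 43574/19 ≈ 2293.4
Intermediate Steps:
s(U) = 2*U/(-102 + U) (s(U) = (2*U)/(-102 + U) = 2*U/(-102 + U))
s(w) + 2286 = 2*140/(-102 + 140) + 2286 = 2*140/38 + 2286 = 2*140*(1/38) + 2286 = 140/19 + 2286 = 43574/19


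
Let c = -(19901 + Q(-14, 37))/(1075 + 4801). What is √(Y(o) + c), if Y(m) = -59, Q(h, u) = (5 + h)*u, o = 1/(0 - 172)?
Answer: I*√134506047/1469 ≈ 7.8949*I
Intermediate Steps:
o = -1/172 (o = 1/(-172) = -1/172 ≈ -0.0058140)
Q(h, u) = u*(5 + h)
c = -4892/1469 (c = -(19901 + 37*(5 - 14))/(1075 + 4801) = -(19901 + 37*(-9))/5876 = -(19901 - 333)/5876 = -19568/5876 = -1*4892/1469 = -4892/1469 ≈ -3.3302)
√(Y(o) + c) = √(-59 - 4892/1469) = √(-91563/1469) = I*√134506047/1469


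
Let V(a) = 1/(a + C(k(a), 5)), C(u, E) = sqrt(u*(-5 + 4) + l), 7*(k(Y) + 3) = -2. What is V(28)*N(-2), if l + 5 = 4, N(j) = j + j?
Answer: -49/342 + sqrt(7)/342 ≈ -0.13554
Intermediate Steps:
N(j) = 2*j
l = -1 (l = -5 + 4 = -1)
k(Y) = -23/7 (k(Y) = -3 + (1/7)*(-2) = -3 - 2/7 = -23/7)
C(u, E) = sqrt(-1 - u) (C(u, E) = sqrt(u*(-5 + 4) - 1) = sqrt(u*(-1) - 1) = sqrt(-u - 1) = sqrt(-1 - u))
V(a) = 1/(a + 4*sqrt(7)/7) (V(a) = 1/(a + sqrt(-1 - 1*(-23/7))) = 1/(a + sqrt(-1 + 23/7)) = 1/(a + sqrt(16/7)) = 1/(a + 4*sqrt(7)/7))
V(28)*N(-2) = (7/(4*sqrt(7) + 7*28))*(2*(-2)) = (7/(4*sqrt(7) + 196))*(-4) = (7/(196 + 4*sqrt(7)))*(-4) = -28/(196 + 4*sqrt(7))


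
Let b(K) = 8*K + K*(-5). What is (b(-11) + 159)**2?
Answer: 15876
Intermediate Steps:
b(K) = 3*K (b(K) = 8*K - 5*K = 3*K)
(b(-11) + 159)**2 = (3*(-11) + 159)**2 = (-33 + 159)**2 = 126**2 = 15876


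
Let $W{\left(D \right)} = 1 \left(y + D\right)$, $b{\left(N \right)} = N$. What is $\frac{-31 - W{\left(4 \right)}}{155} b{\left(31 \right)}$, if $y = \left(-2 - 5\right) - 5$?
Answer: $- \frac{23}{5} \approx -4.6$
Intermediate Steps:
$y = -12$ ($y = -7 - 5 = -12$)
$W{\left(D \right)} = -12 + D$ ($W{\left(D \right)} = 1 \left(-12 + D\right) = -12 + D$)
$\frac{-31 - W{\left(4 \right)}}{155} b{\left(31 \right)} = \frac{-31 - \left(-12 + 4\right)}{155} \cdot 31 = \left(-31 - -8\right) \frac{1}{155} \cdot 31 = \left(-31 + 8\right) \frac{1}{155} \cdot 31 = \left(-23\right) \frac{1}{155} \cdot 31 = \left(- \frac{23}{155}\right) 31 = - \frac{23}{5}$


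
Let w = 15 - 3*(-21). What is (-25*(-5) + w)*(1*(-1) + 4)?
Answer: 609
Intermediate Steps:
w = 78 (w = 15 + 63 = 78)
(-25*(-5) + w)*(1*(-1) + 4) = (-25*(-5) + 78)*(1*(-1) + 4) = (125 + 78)*(-1 + 4) = 203*3 = 609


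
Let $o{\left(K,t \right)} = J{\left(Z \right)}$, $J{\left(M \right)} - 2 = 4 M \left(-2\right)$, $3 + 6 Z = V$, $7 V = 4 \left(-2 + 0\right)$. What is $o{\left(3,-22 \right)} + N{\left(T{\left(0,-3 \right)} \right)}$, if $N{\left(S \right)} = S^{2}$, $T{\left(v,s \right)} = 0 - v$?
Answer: $\frac{158}{21} \approx 7.5238$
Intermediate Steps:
$T{\left(v,s \right)} = - v$
$V = - \frac{8}{7}$ ($V = \frac{4 \left(-2 + 0\right)}{7} = \frac{4 \left(-2\right)}{7} = \frac{1}{7} \left(-8\right) = - \frac{8}{7} \approx -1.1429$)
$Z = - \frac{29}{42}$ ($Z = - \frac{1}{2} + \frac{1}{6} \left(- \frac{8}{7}\right) = - \frac{1}{2} - \frac{4}{21} = - \frac{29}{42} \approx -0.69048$)
$J{\left(M \right)} = 2 - 8 M$ ($J{\left(M \right)} = 2 + 4 M \left(-2\right) = 2 - 8 M$)
$o{\left(K,t \right)} = \frac{158}{21}$ ($o{\left(K,t \right)} = 2 - - \frac{116}{21} = 2 + \frac{116}{21} = \frac{158}{21}$)
$o{\left(3,-22 \right)} + N{\left(T{\left(0,-3 \right)} \right)} = \frac{158}{21} + \left(\left(-1\right) 0\right)^{2} = \frac{158}{21} + 0^{2} = \frac{158}{21} + 0 = \frac{158}{21}$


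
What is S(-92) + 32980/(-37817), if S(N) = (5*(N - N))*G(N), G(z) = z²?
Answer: -32980/37817 ≈ -0.87209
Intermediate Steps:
S(N) = 0 (S(N) = (5*(N - N))*N² = (5*0)*N² = 0*N² = 0)
S(-92) + 32980/(-37817) = 0 + 32980/(-37817) = 0 + 32980*(-1/37817) = 0 - 32980/37817 = -32980/37817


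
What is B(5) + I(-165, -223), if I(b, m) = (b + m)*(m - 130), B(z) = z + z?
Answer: 136974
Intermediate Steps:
B(z) = 2*z
I(b, m) = (-130 + m)*(b + m) (I(b, m) = (b + m)*(-130 + m) = (-130 + m)*(b + m))
B(5) + I(-165, -223) = 2*5 + ((-223)**2 - 130*(-165) - 130*(-223) - 165*(-223)) = 10 + (49729 + 21450 + 28990 + 36795) = 10 + 136964 = 136974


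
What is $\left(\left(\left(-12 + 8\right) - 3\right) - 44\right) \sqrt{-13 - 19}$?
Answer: $- 204 i \sqrt{2} \approx - 288.5 i$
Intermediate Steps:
$\left(\left(\left(-12 + 8\right) - 3\right) - 44\right) \sqrt{-13 - 19} = \left(\left(-4 - 3\right) - 44\right) \sqrt{-32} = \left(-7 - 44\right) 4 i \sqrt{2} = - 51 \cdot 4 i \sqrt{2} = - 204 i \sqrt{2}$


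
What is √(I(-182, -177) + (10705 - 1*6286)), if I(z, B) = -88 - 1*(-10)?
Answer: √4341 ≈ 65.886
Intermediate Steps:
I(z, B) = -78 (I(z, B) = -88 + 10 = -78)
√(I(-182, -177) + (10705 - 1*6286)) = √(-78 + (10705 - 1*6286)) = √(-78 + (10705 - 6286)) = √(-78 + 4419) = √4341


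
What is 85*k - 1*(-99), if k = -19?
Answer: -1516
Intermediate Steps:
85*k - 1*(-99) = 85*(-19) - 1*(-99) = -1615 + 99 = -1516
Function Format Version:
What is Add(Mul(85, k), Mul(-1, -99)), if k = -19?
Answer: -1516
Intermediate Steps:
Add(Mul(85, k), Mul(-1, -99)) = Add(Mul(85, -19), Mul(-1, -99)) = Add(-1615, 99) = -1516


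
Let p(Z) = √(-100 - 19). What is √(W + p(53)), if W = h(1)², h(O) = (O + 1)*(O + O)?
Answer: √(16 + I*√119) ≈ 4.205 + 1.2971*I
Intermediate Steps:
h(O) = 2*O*(1 + O) (h(O) = (1 + O)*(2*O) = 2*O*(1 + O))
p(Z) = I*√119 (p(Z) = √(-119) = I*√119)
W = 16 (W = (2*1*(1 + 1))² = (2*1*2)² = 4² = 16)
√(W + p(53)) = √(16 + I*√119)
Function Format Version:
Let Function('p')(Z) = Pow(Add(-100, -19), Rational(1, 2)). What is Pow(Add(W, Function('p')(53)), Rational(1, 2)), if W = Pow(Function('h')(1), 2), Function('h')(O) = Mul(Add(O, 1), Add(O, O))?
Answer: Pow(Add(16, Mul(I, Pow(119, Rational(1, 2)))), Rational(1, 2)) ≈ Add(4.2050, Mul(1.2971, I))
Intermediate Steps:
Function('h')(O) = Mul(2, O, Add(1, O)) (Function('h')(O) = Mul(Add(1, O), Mul(2, O)) = Mul(2, O, Add(1, O)))
Function('p')(Z) = Mul(I, Pow(119, Rational(1, 2))) (Function('p')(Z) = Pow(-119, Rational(1, 2)) = Mul(I, Pow(119, Rational(1, 2))))
W = 16 (W = Pow(Mul(2, 1, Add(1, 1)), 2) = Pow(Mul(2, 1, 2), 2) = Pow(4, 2) = 16)
Pow(Add(W, Function('p')(53)), Rational(1, 2)) = Pow(Add(16, Mul(I, Pow(119, Rational(1, 2)))), Rational(1, 2))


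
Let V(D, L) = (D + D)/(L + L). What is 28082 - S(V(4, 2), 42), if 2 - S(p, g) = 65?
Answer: 28145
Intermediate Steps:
V(D, L) = D/L (V(D, L) = (2*D)/((2*L)) = (2*D)*(1/(2*L)) = D/L)
S(p, g) = -63 (S(p, g) = 2 - 1*65 = 2 - 65 = -63)
28082 - S(V(4, 2), 42) = 28082 - 1*(-63) = 28082 + 63 = 28145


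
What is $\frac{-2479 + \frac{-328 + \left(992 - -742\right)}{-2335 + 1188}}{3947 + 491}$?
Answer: $- \frac{76887}{137578} \approx -0.55886$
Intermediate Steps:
$\frac{-2479 + \frac{-328 + \left(992 - -742\right)}{-2335 + 1188}}{3947 + 491} = \frac{-2479 + \frac{-328 + \left(992 + 742\right)}{-1147}}{4438} = \left(-2479 + \left(-328 + 1734\right) \left(- \frac{1}{1147}\right)\right) \frac{1}{4438} = \left(-2479 + 1406 \left(- \frac{1}{1147}\right)\right) \frac{1}{4438} = \left(-2479 - \frac{38}{31}\right) \frac{1}{4438} = \left(- \frac{76887}{31}\right) \frac{1}{4438} = - \frac{76887}{137578}$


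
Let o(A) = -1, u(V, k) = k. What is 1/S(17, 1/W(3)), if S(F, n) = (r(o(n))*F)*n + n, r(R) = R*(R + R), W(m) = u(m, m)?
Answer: 3/35 ≈ 0.085714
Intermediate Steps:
W(m) = m
r(R) = 2*R² (r(R) = R*(2*R) = 2*R²)
S(F, n) = n + 2*F*n (S(F, n) = ((2*(-1)²)*F)*n + n = ((2*1)*F)*n + n = (2*F)*n + n = 2*F*n + n = n + 2*F*n)
1/S(17, 1/W(3)) = 1/((1 + 2*17)/3) = 1/((1 + 34)/3) = 1/((⅓)*35) = 1/(35/3) = 3/35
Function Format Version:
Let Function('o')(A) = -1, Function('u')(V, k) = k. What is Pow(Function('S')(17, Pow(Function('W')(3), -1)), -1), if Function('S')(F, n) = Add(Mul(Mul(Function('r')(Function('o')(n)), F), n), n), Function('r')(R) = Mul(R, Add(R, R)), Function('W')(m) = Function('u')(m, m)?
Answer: Rational(3, 35) ≈ 0.085714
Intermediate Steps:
Function('W')(m) = m
Function('r')(R) = Mul(2, Pow(R, 2)) (Function('r')(R) = Mul(R, Mul(2, R)) = Mul(2, Pow(R, 2)))
Function('S')(F, n) = Add(n, Mul(2, F, n)) (Function('S')(F, n) = Add(Mul(Mul(Mul(2, Pow(-1, 2)), F), n), n) = Add(Mul(Mul(Mul(2, 1), F), n), n) = Add(Mul(Mul(2, F), n), n) = Add(Mul(2, F, n), n) = Add(n, Mul(2, F, n)))
Pow(Function('S')(17, Pow(Function('W')(3), -1)), -1) = Pow(Mul(Pow(3, -1), Add(1, Mul(2, 17))), -1) = Pow(Mul(Rational(1, 3), Add(1, 34)), -1) = Pow(Mul(Rational(1, 3), 35), -1) = Pow(Rational(35, 3), -1) = Rational(3, 35)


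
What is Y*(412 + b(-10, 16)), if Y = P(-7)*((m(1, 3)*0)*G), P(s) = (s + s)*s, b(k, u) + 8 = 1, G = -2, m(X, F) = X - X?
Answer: 0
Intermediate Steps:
m(X, F) = 0
b(k, u) = -7 (b(k, u) = -8 + 1 = -7)
P(s) = 2*s² (P(s) = (2*s)*s = 2*s²)
Y = 0 (Y = (2*(-7)²)*((0*0)*(-2)) = (2*49)*(0*(-2)) = 98*0 = 0)
Y*(412 + b(-10, 16)) = 0*(412 - 7) = 0*405 = 0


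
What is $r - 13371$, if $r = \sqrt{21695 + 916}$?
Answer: $-13371 + \sqrt{22611} \approx -13221.0$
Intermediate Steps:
$r = \sqrt{22611} \approx 150.37$
$r - 13371 = \sqrt{22611} - 13371 = -13371 + \sqrt{22611}$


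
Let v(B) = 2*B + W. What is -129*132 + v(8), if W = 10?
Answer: -17002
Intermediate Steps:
v(B) = 10 + 2*B (v(B) = 2*B + 10 = 10 + 2*B)
-129*132 + v(8) = -129*132 + (10 + 2*8) = -17028 + (10 + 16) = -17028 + 26 = -17002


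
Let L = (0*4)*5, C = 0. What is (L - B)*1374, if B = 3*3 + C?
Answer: -12366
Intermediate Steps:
L = 0 (L = 0*5 = 0)
B = 9 (B = 3*3 + 0 = 9 + 0 = 9)
(L - B)*1374 = (0 - 1*9)*1374 = (0 - 9)*1374 = -9*1374 = -12366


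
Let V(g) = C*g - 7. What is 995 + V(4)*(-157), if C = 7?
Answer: -2302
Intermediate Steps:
V(g) = -7 + 7*g (V(g) = 7*g - 7 = -7 + 7*g)
995 + V(4)*(-157) = 995 + (-7 + 7*4)*(-157) = 995 + (-7 + 28)*(-157) = 995 + 21*(-157) = 995 - 3297 = -2302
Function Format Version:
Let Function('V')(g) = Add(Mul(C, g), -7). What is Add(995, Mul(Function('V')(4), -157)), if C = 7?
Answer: -2302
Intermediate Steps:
Function('V')(g) = Add(-7, Mul(7, g)) (Function('V')(g) = Add(Mul(7, g), -7) = Add(-7, Mul(7, g)))
Add(995, Mul(Function('V')(4), -157)) = Add(995, Mul(Add(-7, Mul(7, 4)), -157)) = Add(995, Mul(Add(-7, 28), -157)) = Add(995, Mul(21, -157)) = Add(995, -3297) = -2302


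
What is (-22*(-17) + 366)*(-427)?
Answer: -315980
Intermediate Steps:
(-22*(-17) + 366)*(-427) = (374 + 366)*(-427) = 740*(-427) = -315980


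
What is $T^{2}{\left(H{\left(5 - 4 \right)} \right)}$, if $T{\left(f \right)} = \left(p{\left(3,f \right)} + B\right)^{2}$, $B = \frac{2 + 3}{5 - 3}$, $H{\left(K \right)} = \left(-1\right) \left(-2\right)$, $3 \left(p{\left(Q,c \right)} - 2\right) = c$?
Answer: $\frac{923521}{1296} \approx 712.59$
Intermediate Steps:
$p{\left(Q,c \right)} = 2 + \frac{c}{3}$
$H{\left(K \right)} = 2$
$B = \frac{5}{2} \approx 2.5$
$T{\left(f \right)} = \left(\frac{9}{2} + \frac{f}{3}\right)^{2}$ ($T{\left(f \right)} = \left(\left(2 + \frac{f}{3}\right) + \frac{5}{2}\right)^{2} = \left(\frac{9}{2} + \frac{f}{3}\right)^{2}$)
$T^{2}{\left(H{\left(5 - 4 \right)} \right)} = \left(\frac{\left(27 + 2 \cdot 2\right)^{2}}{36}\right)^{2} = \left(\frac{\left(27 + 4\right)^{2}}{36}\right)^{2} = \left(\frac{31^{2}}{36}\right)^{2} = \left(\frac{1}{36} \cdot 961\right)^{2} = \left(\frac{961}{36}\right)^{2} = \frac{923521}{1296}$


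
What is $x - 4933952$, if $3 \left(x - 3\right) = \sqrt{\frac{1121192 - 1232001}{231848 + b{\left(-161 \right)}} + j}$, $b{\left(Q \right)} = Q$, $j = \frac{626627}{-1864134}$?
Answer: $-4933949 + \frac{i \sqrt{2572723626989204510}}{5332044618} \approx -4.934 \cdot 10^{6} + 0.30082 i$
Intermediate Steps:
$j = - \frac{626627}{1864134}$ ($j = 626627 \left(- \frac{1}{1864134}\right) = - \frac{626627}{1864134} \approx -0.33615$)
$x = 3 + \frac{i \sqrt{2572723626989204510}}{5332044618}$ ($x = 3 + \frac{\sqrt{\frac{1121192 - 1232001}{231848 - 161} - \frac{626627}{1864134}}}{3} = 3 + \frac{\sqrt{- \frac{110809}{231687} - \frac{626627}{1864134}}}{3} = 3 + \frac{\sqrt{- \frac{13027561265}{15996133854}}}{3} = 3 + \frac{\frac{1}{1777348206} i \sqrt{2572723626989204510}}{3} = 3 + \frac{i \sqrt{2572723626989204510}}{5332044618} \approx 3.0 + 0.30082 i$)
$x - 4933952 = \left(3 + \frac{i \sqrt{2572723626989204510}}{5332044618}\right) - 4933952 = -4933949 + \frac{i \sqrt{2572723626989204510}}{5332044618}$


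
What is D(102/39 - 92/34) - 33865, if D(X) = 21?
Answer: -33844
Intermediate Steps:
D(102/39 - 92/34) - 33865 = 21 - 33865 = -33844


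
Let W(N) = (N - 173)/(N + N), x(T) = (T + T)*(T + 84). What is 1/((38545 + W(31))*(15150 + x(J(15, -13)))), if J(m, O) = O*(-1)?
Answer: 31/21114929728 ≈ 1.4682e-9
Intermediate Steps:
J(m, O) = -O
x(T) = 2*T*(84 + T) (x(T) = (2*T)*(84 + T) = 2*T*(84 + T))
W(N) = (-173 + N)/(2*N) (W(N) = (-173 + N)/((2*N)) = (-173 + N)*(1/(2*N)) = (-173 + N)/(2*N))
1/((38545 + W(31))*(15150 + x(J(15, -13)))) = 1/((38545 + (½)*(-173 + 31)/31)*(15150 + 2*(-1*(-13))*(84 - 1*(-13)))) = 1/((38545 + (½)*(1/31)*(-142))*(15150 + 2*13*(84 + 13))) = 1/((38545 - 71/31)*(15150 + 2*13*97)) = 1/(1194824*(15150 + 2522)/31) = 1/((1194824/31)*17672) = 1/(21114929728/31) = 31/21114929728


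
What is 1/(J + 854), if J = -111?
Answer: 1/743 ≈ 0.0013459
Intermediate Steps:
J = -111 (J = -111*1 = -111)
1/(J + 854) = 1/(-111 + 854) = 1/743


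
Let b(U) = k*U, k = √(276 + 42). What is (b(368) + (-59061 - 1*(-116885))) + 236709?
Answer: 294533 + 368*√318 ≈ 3.0110e+5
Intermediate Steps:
k = √318 ≈ 17.833
b(U) = U*√318 (b(U) = √318*U = U*√318)
(b(368) + (-59061 - 1*(-116885))) + 236709 = (368*√318 + (-59061 - 1*(-116885))) + 236709 = (368*√318 + (-59061 + 116885)) + 236709 = (368*√318 + 57824) + 236709 = (57824 + 368*√318) + 236709 = 294533 + 368*√318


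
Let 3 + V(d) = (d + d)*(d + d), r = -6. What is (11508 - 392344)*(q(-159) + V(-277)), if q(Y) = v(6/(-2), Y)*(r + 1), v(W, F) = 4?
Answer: -116875902548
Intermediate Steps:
V(d) = -3 + 4*d**2 (V(d) = -3 + (d + d)*(d + d) = -3 + (2*d)*(2*d) = -3 + 4*d**2)
q(Y) = -20 (q(Y) = 4*(-6 + 1) = 4*(-5) = -20)
(11508 - 392344)*(q(-159) + V(-277)) = (11508 - 392344)*(-20 + (-3 + 4*(-277)**2)) = -380836*(-20 + (-3 + 4*76729)) = -380836*(-20 + (-3 + 306916)) = -380836*(-20 + 306913) = -380836*306893 = -116875902548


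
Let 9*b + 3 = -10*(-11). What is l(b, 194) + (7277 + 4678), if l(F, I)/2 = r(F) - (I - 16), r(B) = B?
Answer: 104605/9 ≈ 11623.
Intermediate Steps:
b = 107/9 (b = -⅓ + (-10*(-11))/9 = -⅓ + (⅑)*110 = -⅓ + 110/9 = 107/9 ≈ 11.889)
l(F, I) = 32 - 2*I + 2*F (l(F, I) = 2*(F - (I - 16)) = 2*(F - (-16 + I)) = 2*(F + (16 - I)) = 2*(16 + F - I) = 32 - 2*I + 2*F)
l(b, 194) + (7277 + 4678) = (32 - 2*194 + 2*(107/9)) + (7277 + 4678) = (32 - 388 + 214/9) + 11955 = -2990/9 + 11955 = 104605/9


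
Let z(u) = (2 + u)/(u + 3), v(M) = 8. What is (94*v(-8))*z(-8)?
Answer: 4512/5 ≈ 902.40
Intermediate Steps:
z(u) = (2 + u)/(3 + u)
(94*v(-8))*z(-8) = (94*8)*((2 - 8)/(3 - 8)) = 752*(-6/(-5)) = 752*(-⅕*(-6)) = 752*(6/5) = 4512/5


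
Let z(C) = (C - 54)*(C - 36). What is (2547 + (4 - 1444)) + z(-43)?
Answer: 8770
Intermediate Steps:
z(C) = (-54 + C)*(-36 + C)
(2547 + (4 - 1444)) + z(-43) = (2547 + (4 - 1444)) + (1944 + (-43)² - 90*(-43)) = (2547 - 1440) + (1944 + 1849 + 3870) = 1107 + 7663 = 8770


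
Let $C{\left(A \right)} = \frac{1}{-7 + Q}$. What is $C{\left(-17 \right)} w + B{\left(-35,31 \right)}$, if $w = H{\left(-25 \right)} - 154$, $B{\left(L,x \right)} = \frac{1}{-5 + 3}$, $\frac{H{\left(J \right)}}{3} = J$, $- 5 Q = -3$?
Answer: $\frac{1129}{32} \approx 35.281$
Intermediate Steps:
$Q = \frac{3}{5}$ ($Q = \left(- \frac{1}{5}\right) \left(-3\right) = \frac{3}{5} \approx 0.6$)
$H{\left(J \right)} = 3 J$
$B{\left(L,x \right)} = - \frac{1}{2}$ ($B{\left(L,x \right)} = \frac{1}{-2} = - \frac{1}{2}$)
$w = -229$ ($w = 3 \left(-25\right) - 154 = -75 - 154 = -229$)
$C{\left(A \right)} = - \frac{5}{32}$ ($C{\left(A \right)} = \frac{1}{-7 + \frac{3}{5}} = \frac{1}{- \frac{32}{5}} = - \frac{5}{32}$)
$C{\left(-17 \right)} w + B{\left(-35,31 \right)} = \left(- \frac{5}{32}\right) \left(-229\right) - \frac{1}{2} = \frac{1145}{32} - \frac{1}{2} = \frac{1129}{32}$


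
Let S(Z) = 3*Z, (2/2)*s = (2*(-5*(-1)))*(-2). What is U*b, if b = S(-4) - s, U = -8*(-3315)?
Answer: 212160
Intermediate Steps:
s = -20 (s = (2*(-5*(-1)))*(-2) = (2*5)*(-2) = 10*(-2) = -20)
U = 26520
b = 8 (b = 3*(-4) - 1*(-20) = -12 + 20 = 8)
U*b = 26520*8 = 212160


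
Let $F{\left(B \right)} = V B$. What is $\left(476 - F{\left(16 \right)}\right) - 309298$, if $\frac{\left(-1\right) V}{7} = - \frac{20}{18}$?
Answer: $- \frac{2780518}{9} \approx -3.0895 \cdot 10^{5}$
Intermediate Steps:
$V = \frac{70}{9}$ ($V = - 7 \left(- \frac{20}{18}\right) = - 7 \left(\left(-20\right) \frac{1}{18}\right) = \left(-7\right) \left(- \frac{10}{9}\right) = \frac{70}{9} \approx 7.7778$)
$F{\left(B \right)} = \frac{70 B}{9}$
$\left(476 - F{\left(16 \right)}\right) - 309298 = \left(476 - \frac{70}{9} \cdot 16\right) - 309298 = \left(476 - \frac{1120}{9}\right) - 309298 = \frac{3164}{9} - 309298 = - \frac{2780518}{9}$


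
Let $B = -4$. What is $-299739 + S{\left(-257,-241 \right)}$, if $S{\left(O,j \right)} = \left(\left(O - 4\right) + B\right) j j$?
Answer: $-15691204$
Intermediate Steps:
$S{\left(O,j \right)} = j^{2} \left(-8 + O\right)$ ($S{\left(O,j \right)} = \left(\left(O - 4\right) - 4\right) j j = \left(\left(-4 + O\right) - 4\right) j j = \left(-8 + O\right) j j = j \left(-8 + O\right) j = j^{2} \left(-8 + O\right)$)
$-299739 + S{\left(-257,-241 \right)} = -299739 + \left(-241\right)^{2} \left(-8 - 257\right) = -299739 + 58081 \left(-265\right) = -299739 - 15391465 = -15691204$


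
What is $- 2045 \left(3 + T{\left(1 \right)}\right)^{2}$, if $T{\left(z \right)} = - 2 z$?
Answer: $-2045$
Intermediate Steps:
$- 2045 \left(3 + T{\left(1 \right)}\right)^{2} = - 2045 \left(3 - 2\right)^{2} = - 2045 \cdot 1^{2} = \left(-2045\right) 1 = -2045$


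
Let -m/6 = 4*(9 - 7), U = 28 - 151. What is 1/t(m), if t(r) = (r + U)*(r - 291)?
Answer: 1/57969 ≈ 1.7251e-5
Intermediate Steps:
U = -123
m = -48 (m = -24*(9 - 7) = -24*2 = -6*8 = -48)
t(r) = (-291 + r)*(-123 + r) (t(r) = (r - 123)*(r - 291) = (-123 + r)*(-291 + r) = (-291 + r)*(-123 + r))
1/t(m) = 1/(35793 + (-48)² - 414*(-48)) = 1/(35793 + 2304 + 19872) = 1/57969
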